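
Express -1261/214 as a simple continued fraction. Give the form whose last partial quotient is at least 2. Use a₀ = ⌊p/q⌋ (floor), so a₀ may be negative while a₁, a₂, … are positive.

[-6; 9, 3, 3, 2]

-1261 = -6*214 + 23
214 = 9*23 + 7
23 = 3*7 + 2
7 = 3*2 + 1
2 = 2*1 + 0  (stop)
So -1261/214 = [-6; 9, 3, 3, 2].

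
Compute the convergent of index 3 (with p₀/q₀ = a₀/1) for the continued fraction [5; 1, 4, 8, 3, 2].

238/41

Using pₖ = aₖpₖ₋₁ + pₖ₋₂, qₖ = aₖqₖ₋₁ + qₖ₋₂ (with p₋₁=1, p₋₂=0, q₋₁=0, q₋₂=1):
  k=0: a=5, p=5, q=1
  k=1: a=1, p=6, q=1
  k=2: a=4, p=29, q=5
  k=3: a=8, p=238, q=41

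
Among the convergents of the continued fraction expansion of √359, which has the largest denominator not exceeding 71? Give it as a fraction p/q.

360/19

√359 = [18; 1, 17, 1, 36, …] (period length 4).
Convergents:
  p_0/q_0 = 18/1
  p_1/q_1 = 19/1
  p_2/q_2 = 341/18
  p_3/q_3 = 360/19
  p_4/q_4 = 13301/702
q_3 = 19 ≤ 71 < 702 = q_4, so the answer is 360/19.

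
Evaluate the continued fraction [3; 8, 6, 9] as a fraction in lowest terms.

1402/449

Using pₖ = aₖpₖ₋₁ + pₖ₋₂ and qₖ = aₖqₖ₋₁ + qₖ₋₂:
  k=0: a=3, p=3, q=1
  k=1: a=8, p=25, q=8
  k=2: a=6, p=153, q=49
  k=3: a=9, p=1402, q=449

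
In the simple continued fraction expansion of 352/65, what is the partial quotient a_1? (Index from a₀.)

352 = 5·65 + 27   →  a_0 = 5
65 = 2·27 + 11   →  a_1 = 2

2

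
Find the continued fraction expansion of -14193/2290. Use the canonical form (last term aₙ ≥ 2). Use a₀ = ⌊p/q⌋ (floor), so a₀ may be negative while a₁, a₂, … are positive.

[-7; 1, 4, 18, 8, 3]

-14193 = -7·2290 + 1837
2290 = 1·1837 + 453
1837 = 4·453 + 25
453 = 18·25 + 3
25 = 8·3 + 1
3 = 3·1 + 0  (stop)
So -14193/2290 = [-7; 1, 4, 18, 8, 3].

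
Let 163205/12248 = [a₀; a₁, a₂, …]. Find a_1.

3

163205 = 13·12248 + 3981   →  a_0 = 13
12248 = 3·3981 + 305   →  a_1 = 3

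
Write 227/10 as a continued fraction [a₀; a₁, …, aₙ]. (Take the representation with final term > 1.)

227 = 22·10 + 7
10 = 1·7 + 3
7 = 2·3 + 1
3 = 3·1 + 0  (stop)
So 227/10 = [22; 1, 2, 3].

[22; 1, 2, 3]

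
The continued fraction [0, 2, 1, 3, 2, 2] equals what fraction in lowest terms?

22/61

Using pₖ = aₖpₖ₋₁ + pₖ₋₂ and qₖ = aₖqₖ₋₁ + qₖ₋₂:
  k=0: a=0, p=0, q=1
  k=1: a=2, p=1, q=2
  k=2: a=1, p=1, q=3
  k=3: a=3, p=4, q=11
  k=4: a=2, p=9, q=25
  k=5: a=2, p=22, q=61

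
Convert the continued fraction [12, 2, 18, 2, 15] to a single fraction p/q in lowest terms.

14697/1177

Fold from the inside: start with 15/1.
  2 + 1/15 = 31/15
  18 + 15/31 = 573/31
  2 + 31/573 = 1177/573
  12 + 573/1177 = 14697/1177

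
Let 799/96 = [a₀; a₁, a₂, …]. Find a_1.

3

799 = 8·96 + 31   →  a_0 = 8
96 = 3·31 + 3   →  a_1 = 3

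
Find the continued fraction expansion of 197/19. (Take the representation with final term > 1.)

[10; 2, 1, 2, 2]

197 = 10·19 + 7
19 = 2·7 + 5
7 = 1·5 + 2
5 = 2·2 + 1
2 = 2·1 + 0  (stop)
So 197/19 = [10; 2, 1, 2, 2].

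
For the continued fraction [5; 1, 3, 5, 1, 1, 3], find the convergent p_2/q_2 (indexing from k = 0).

23/4

Using pₖ = aₖpₖ₋₁ + pₖ₋₂, qₖ = aₖqₖ₋₁ + qₖ₋₂ (with p₋₁=1, p₋₂=0, q₋₁=0, q₋₂=1):
  k=0: a=5, p=5, q=1
  k=1: a=1, p=6, q=1
  k=2: a=3, p=23, q=4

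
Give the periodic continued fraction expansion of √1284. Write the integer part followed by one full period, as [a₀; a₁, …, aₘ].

[35; 1, 4, 1, 70]

a₀ = ⌊√1284⌋ = 35.
With m₀=0, d₀=1 and mₖ₊₁ = dₖaₖ − mₖ, dₖ₊₁ = (n − mₖ₊₁²)/dₖ, aₖ₊₁ = ⌊(a₀+mₖ₊₁)/dₖ₊₁⌋:
  k=1: m=35, d=59, a=1
  k=2: m=24, d=12, a=4
  k=3: m=24, d=59, a=1
  k=4: m=35, d=1, a=70
d=1 and a=2a₀=70 at k=4, so the next step gives (m, d) = (35, 59) again — its k=1 value — and the period has length 4.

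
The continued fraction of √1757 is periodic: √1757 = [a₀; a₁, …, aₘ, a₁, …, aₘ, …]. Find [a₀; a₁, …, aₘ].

a₀ = ⌊√1757⌋ = 41.
With m₀=0, d₀=1 and mₖ₊₁ = dₖaₖ − mₖ, dₖ₊₁ = (n − mₖ₊₁²)/dₖ, aₖ₊₁ = ⌊(a₀+mₖ₊₁)/dₖ₊₁⌋:
  k=1: m=41, d=76, a=1
  k=2: m=35, d=7, a=10
  k=3: m=35, d=76, a=1
  k=4: m=41, d=1, a=82
d=1 and a=2a₀=82 at k=4, so the next step gives (m, d) = (41, 76) again — its k=1 value — and the period has length 4.

[41; 1, 10, 1, 82]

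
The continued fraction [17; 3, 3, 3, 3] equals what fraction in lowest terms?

1886/109

Fold from the inside: start with 3/1.
  3 + 1/3 = 10/3
  3 + 3/10 = 33/10
  3 + 10/33 = 109/33
  17 + 33/109 = 1886/109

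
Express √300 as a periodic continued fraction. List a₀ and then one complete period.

a₀ = ⌊√300⌋ = 17.

[17; 3, 8, 3, 34]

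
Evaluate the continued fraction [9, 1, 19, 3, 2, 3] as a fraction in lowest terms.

4846/487

Using pₖ = aₖpₖ₋₁ + pₖ₋₂ and qₖ = aₖqₖ₋₁ + qₖ₋₂:
  k=0: a=9, p=9, q=1
  k=1: a=1, p=10, q=1
  k=2: a=19, p=199, q=20
  k=3: a=3, p=607, q=61
  k=4: a=2, p=1413, q=142
  k=5: a=3, p=4846, q=487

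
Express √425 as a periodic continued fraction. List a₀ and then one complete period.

[20; 1, 1, 1, 1, 1, 1, 40]

a₀ = ⌊√425⌋ = 20.
With m₀=0, d₀=1 and mₖ₊₁ = dₖaₖ − mₖ, dₖ₊₁ = (n − mₖ₊₁²)/dₖ, aₖ₊₁ = ⌊(a₀+mₖ₊₁)/dₖ₊₁⌋:
  k=1: m=20, d=25, a=1
  k=2: m=5, d=16, a=1
  k=3: m=11, d=19, a=1
  k=4: m=8, d=19, a=1
  k=5: m=11, d=16, a=1
  k=6: m=5, d=25, a=1
  k=7: m=20, d=1, a=40
d=1 and a=2a₀=40 at k=7, so the next step gives (m, d) = (20, 25) again — its k=1 value — and the period has length 7.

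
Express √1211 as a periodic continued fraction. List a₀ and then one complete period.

[34; 1, 3, 1, 68]

a₀ = ⌊√1211⌋ = 34.
With m₀=0, d₀=1 and mₖ₊₁ = dₖaₖ − mₖ, dₖ₊₁ = (n − mₖ₊₁²)/dₖ, aₖ₊₁ = ⌊(a₀+mₖ₊₁)/dₖ₊₁⌋:
  k=1: m=34, d=55, a=1
  k=2: m=21, d=14, a=3
  k=3: m=21, d=55, a=1
  k=4: m=34, d=1, a=68
d=1 and a=2a₀=68 at k=4, so the next step gives (m, d) = (34, 55) again — its k=1 value — and the period has length 4.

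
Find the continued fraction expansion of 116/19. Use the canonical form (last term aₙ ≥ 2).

116 = 6×19 + 2
19 = 9×2 + 1
2 = 2×1 + 0  (stop)
So 116/19 = [6; 9, 2].

[6; 9, 2]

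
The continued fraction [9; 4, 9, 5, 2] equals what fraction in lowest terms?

Fold from the inside: start with 2/1.
  5 + 1/2 = 11/2
  9 + 2/11 = 101/11
  4 + 11/101 = 415/101
  9 + 101/415 = 3836/415

3836/415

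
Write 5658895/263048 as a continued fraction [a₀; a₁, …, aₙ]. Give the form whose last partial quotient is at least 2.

5658895 = 21×263048 + 134887
263048 = 1×134887 + 128161
134887 = 1×128161 + 6726
128161 = 19×6726 + 367
6726 = 18×367 + 120
367 = 3×120 + 7
120 = 17×7 + 1
7 = 7×1 + 0  (stop)
So 5658895/263048 = [21; 1, 1, 19, 18, 3, 17, 7].

[21; 1, 1, 19, 18, 3, 17, 7]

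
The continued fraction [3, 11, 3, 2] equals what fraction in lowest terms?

Fold from the inside: start with 2/1.
  3 + 1/2 = 7/2
  11 + 2/7 = 79/7
  3 + 7/79 = 244/79

244/79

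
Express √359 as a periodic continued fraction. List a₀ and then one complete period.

a₀ = ⌊√359⌋ = 18.
With m₀=0, d₀=1 and mₖ₊₁ = dₖaₖ − mₖ, dₖ₊₁ = (n − mₖ₊₁²)/dₖ, aₖ₊₁ = ⌊(a₀+mₖ₊₁)/dₖ₊₁⌋:
  k=1: m=18, d=35, a=1
  k=2: m=17, d=2, a=17
  k=3: m=17, d=35, a=1
  k=4: m=18, d=1, a=36
d=1 and a=2a₀=36 at k=4, so the next step gives (m, d) = (18, 35) again — its k=1 value — and the period has length 4.

[18; 1, 17, 1, 36]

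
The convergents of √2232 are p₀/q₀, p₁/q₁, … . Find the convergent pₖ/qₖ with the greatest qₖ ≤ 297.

√2232 = [47; 4, 10, 4, 94, …] (period length 4).
Convergents:
  p_0/q_0 = 47/1
  p_1/q_1 = 189/4
  p_2/q_2 = 1937/41
  p_3/q_3 = 7937/168
  p_4/q_4 = 748015/15833
q_3 = 168 ≤ 297 < 15833 = q_4, so the answer is 7937/168.

7937/168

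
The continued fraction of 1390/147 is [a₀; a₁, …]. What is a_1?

1390 = 9·147 + 67   →  a_0 = 9
147 = 2·67 + 13   →  a_1 = 2

2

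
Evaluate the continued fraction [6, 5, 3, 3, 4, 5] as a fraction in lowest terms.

7383/1193

Using pₖ = aₖpₖ₋₁ + pₖ₋₂ and qₖ = aₖqₖ₋₁ + qₖ₋₂:
  k=0: a=6, p=6, q=1
  k=1: a=5, p=31, q=5
  k=2: a=3, p=99, q=16
  k=3: a=3, p=328, q=53
  k=4: a=4, p=1411, q=228
  k=5: a=5, p=7383, q=1193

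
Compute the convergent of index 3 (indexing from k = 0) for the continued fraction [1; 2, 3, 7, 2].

73/51

Using pₖ = aₖpₖ₋₁ + pₖ₋₂, qₖ = aₖqₖ₋₁ + qₖ₋₂ (with p₋₁=1, p₋₂=0, q₋₁=0, q₋₂=1):
  k=0: a=1, p=1, q=1
  k=1: a=2, p=3, q=2
  k=2: a=3, p=10, q=7
  k=3: a=7, p=73, q=51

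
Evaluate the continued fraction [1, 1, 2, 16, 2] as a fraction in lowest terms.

169/101

Using pₖ = aₖpₖ₋₁ + pₖ₋₂ and qₖ = aₖqₖ₋₁ + qₖ₋₂:
  k=0: a=1, p=1, q=1
  k=1: a=1, p=2, q=1
  k=2: a=2, p=5, q=3
  k=3: a=16, p=82, q=49
  k=4: a=2, p=169, q=101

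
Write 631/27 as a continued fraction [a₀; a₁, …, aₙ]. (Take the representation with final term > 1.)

[23; 2, 1, 2, 3]

631 = 23×27 + 10
27 = 2×10 + 7
10 = 1×7 + 3
7 = 2×3 + 1
3 = 3×1 + 0  (stop)
So 631/27 = [23; 2, 1, 2, 3].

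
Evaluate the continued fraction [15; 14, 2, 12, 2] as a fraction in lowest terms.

11347/753

Fold from the inside: start with 2/1.
  12 + 1/2 = 25/2
  2 + 2/25 = 52/25
  14 + 25/52 = 753/52
  15 + 52/753 = 11347/753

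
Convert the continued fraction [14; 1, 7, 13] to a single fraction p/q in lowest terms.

1562/105

Using pₖ = aₖpₖ₋₁ + pₖ₋₂ and qₖ = aₖqₖ₋₁ + qₖ₋₂:
  k=0: a=14, p=14, q=1
  k=1: a=1, p=15, q=1
  k=2: a=7, p=119, q=8
  k=3: a=13, p=1562, q=105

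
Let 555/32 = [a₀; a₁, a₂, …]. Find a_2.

1

555 = 17·32 + 11   →  a_0 = 17
32 = 2·11 + 10   →  a_1 = 2
11 = 1·10 + 1   →  a_2 = 1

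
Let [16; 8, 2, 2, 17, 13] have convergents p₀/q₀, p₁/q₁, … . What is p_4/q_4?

11783/731

Using pₖ = aₖpₖ₋₁ + pₖ₋₂, qₖ = aₖqₖ₋₁ + qₖ₋₂ (with p₋₁=1, p₋₂=0, q₋₁=0, q₋₂=1):
  k=0: a=16, p=16, q=1
  k=1: a=8, p=129, q=8
  k=2: a=2, p=274, q=17
  k=3: a=2, p=677, q=42
  k=4: a=17, p=11783, q=731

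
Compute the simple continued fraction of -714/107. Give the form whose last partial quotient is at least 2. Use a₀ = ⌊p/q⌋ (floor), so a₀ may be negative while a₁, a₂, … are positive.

[-7; 3, 17, 2]

-714 = -7·107 + 35
107 = 3·35 + 2
35 = 17·2 + 1
2 = 2·1 + 0  (stop)
So -714/107 = [-7; 3, 17, 2].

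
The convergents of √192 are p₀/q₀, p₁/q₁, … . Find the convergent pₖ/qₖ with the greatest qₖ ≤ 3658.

√192 = [13; 1, 5, 1, 26, …] (period length 4).
Convergents:
  p_0/q_0 = 13/1
  p_1/q_1 = 14/1
  p_2/q_2 = 83/6
  p_3/q_3 = 97/7
  p_4/q_4 = 2605/188
  p_5/q_5 = 2702/195
  p_6/q_6 = 16115/1163
  p_7/q_7 = 18817/1358
  p_8/q_8 = 505357/36471
q_7 = 1358 ≤ 3658 < 36471 = q_8, so the answer is 18817/1358.

18817/1358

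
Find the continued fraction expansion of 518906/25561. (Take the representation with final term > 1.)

[20; 3, 3, 14, 7, 12, 2]

518906 = 20·25561 + 7686
25561 = 3·7686 + 2503
7686 = 3·2503 + 177
2503 = 14·177 + 25
177 = 7·25 + 2
25 = 12·2 + 1
2 = 2·1 + 0  (stop)
So 518906/25561 = [20; 3, 3, 14, 7, 12, 2].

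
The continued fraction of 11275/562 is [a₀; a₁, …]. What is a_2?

17

11275 = 20·562 + 35   →  a_0 = 20
562 = 16·35 + 2   →  a_1 = 16
35 = 17·2 + 1   →  a_2 = 17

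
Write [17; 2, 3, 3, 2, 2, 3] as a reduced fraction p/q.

7671/440

Using pₖ = aₖpₖ₋₁ + pₖ₋₂ and qₖ = aₖqₖ₋₁ + qₖ₋₂:
  k=0: a=17, p=17, q=1
  k=1: a=2, p=35, q=2
  k=2: a=3, p=122, q=7
  k=3: a=3, p=401, q=23
  k=4: a=2, p=924, q=53
  k=5: a=2, p=2249, q=129
  k=6: a=3, p=7671, q=440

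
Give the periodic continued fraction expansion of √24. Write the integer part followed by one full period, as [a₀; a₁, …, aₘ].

a₀ = ⌊√24⌋ = 4.
With m₀=0, d₀=1 and mₖ₊₁ = dₖaₖ − mₖ, dₖ₊₁ = (n − mₖ₊₁²)/dₖ, aₖ₊₁ = ⌊(a₀+mₖ₊₁)/dₖ₊₁⌋:
  k=1: m=4, d=8, a=1
  k=2: m=4, d=1, a=8
d=1 and a=2a₀=8 at k=2, so the next step gives (m, d) = (4, 8) again — its k=1 value — and the period has length 2.

[4; 1, 8]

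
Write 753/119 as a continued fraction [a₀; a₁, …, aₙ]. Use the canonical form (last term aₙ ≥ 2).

[6; 3, 19, 2]

753 = 6×119 + 39
119 = 3×39 + 2
39 = 19×2 + 1
2 = 2×1 + 0  (stop)
So 753/119 = [6; 3, 19, 2].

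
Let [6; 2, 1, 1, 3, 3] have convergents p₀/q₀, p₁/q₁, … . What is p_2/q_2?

Using pₖ = aₖpₖ₋₁ + pₖ₋₂, qₖ = aₖqₖ₋₁ + qₖ₋₂ (with p₋₁=1, p₋₂=0, q₋₁=0, q₋₂=1):
  k=0: a=6, p=6, q=1
  k=1: a=2, p=13, q=2
  k=2: a=1, p=19, q=3

19/3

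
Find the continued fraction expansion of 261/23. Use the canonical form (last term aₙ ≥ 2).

261 = 11*23 + 8
23 = 2*8 + 7
8 = 1*7 + 1
7 = 7*1 + 0  (stop)
So 261/23 = [11; 2, 1, 7].

[11; 2, 1, 7]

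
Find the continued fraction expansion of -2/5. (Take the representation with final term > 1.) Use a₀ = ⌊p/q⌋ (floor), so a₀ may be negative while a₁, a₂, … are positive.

[-1; 1, 1, 2]

-2 = -1·5 + 3
5 = 1·3 + 2
3 = 1·2 + 1
2 = 2·1 + 0  (stop)
So -2/5 = [-1; 1, 1, 2].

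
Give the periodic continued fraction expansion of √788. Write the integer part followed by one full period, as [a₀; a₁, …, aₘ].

[28; 14, 56]

a₀ = ⌊√788⌋ = 28.
With m₀=0, d₀=1 and mₖ₊₁ = dₖaₖ − mₖ, dₖ₊₁ = (n − mₖ₊₁²)/dₖ, aₖ₊₁ = ⌊(a₀+mₖ₊₁)/dₖ₊₁⌋:
  k=1: m=28, d=4, a=14
  k=2: m=28, d=1, a=56
d=1 and a=2a₀=56 at k=2, so the next step gives (m, d) = (28, 4) again — its k=1 value — and the period has length 2.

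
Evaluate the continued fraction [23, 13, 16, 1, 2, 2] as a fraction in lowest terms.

35261/1528

Using pₖ = aₖpₖ₋₁ + pₖ₋₂ and qₖ = aₖqₖ₋₁ + qₖ₋₂:
  k=0: a=23, p=23, q=1
  k=1: a=13, p=300, q=13
  k=2: a=16, p=4823, q=209
  k=3: a=1, p=5123, q=222
  k=4: a=2, p=15069, q=653
  k=5: a=2, p=35261, q=1528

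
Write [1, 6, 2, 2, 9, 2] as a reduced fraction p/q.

Using pₖ = aₖpₖ₋₁ + pₖ₋₂ and qₖ = aₖqₖ₋₁ + qₖ₋₂:
  k=0: a=1, p=1, q=1
  k=1: a=6, p=7, q=6
  k=2: a=2, p=15, q=13
  k=3: a=2, p=37, q=32
  k=4: a=9, p=348, q=301
  k=5: a=2, p=733, q=634

733/634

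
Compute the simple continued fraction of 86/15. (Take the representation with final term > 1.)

[5; 1, 2, 1, 3]

86 = 5*15 + 11
15 = 1*11 + 4
11 = 2*4 + 3
4 = 1*3 + 1
3 = 3*1 + 0  (stop)
So 86/15 = [5; 1, 2, 1, 3].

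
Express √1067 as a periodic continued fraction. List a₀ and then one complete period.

[32; 1, 1, 1, 64]

a₀ = ⌊√1067⌋ = 32.
With m₀=0, d₀=1 and mₖ₊₁ = dₖaₖ − mₖ, dₖ₊₁ = (n − mₖ₊₁²)/dₖ, aₖ₊₁ = ⌊(a₀+mₖ₊₁)/dₖ₊₁⌋:
  k=1: m=32, d=43, a=1
  k=2: m=11, d=22, a=1
  k=3: m=11, d=43, a=1
  k=4: m=32, d=1, a=64
d=1 and a=2a₀=64 at k=4, so the next step gives (m, d) = (32, 43) again — its k=1 value — and the period has length 4.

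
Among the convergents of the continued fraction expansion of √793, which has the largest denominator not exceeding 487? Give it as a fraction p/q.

4393/156

√793 = [28; 6, 4, 6, 56, …] (period length 4).
Convergents:
  p_0/q_0 = 28/1
  p_1/q_1 = 169/6
  p_2/q_2 = 704/25
  p_3/q_3 = 4393/156
  p_4/q_4 = 246712/8761
q_3 = 156 ≤ 487 < 8761 = q_4, so the answer is 4393/156.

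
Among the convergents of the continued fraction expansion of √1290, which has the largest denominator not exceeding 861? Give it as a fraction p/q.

30565/851

√1290 = [35; 1, 10, 1, 70, …] (period length 4).
Convergents:
  p_0/q_0 = 35/1
  p_1/q_1 = 36/1
  p_2/q_2 = 395/11
  p_3/q_3 = 431/12
  p_4/q_4 = 30565/851
  p_5/q_5 = 30996/863
q_4 = 851 ≤ 861 < 863 = q_5, so the answer is 30565/851.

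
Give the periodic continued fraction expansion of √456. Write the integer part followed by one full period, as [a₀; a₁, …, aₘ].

a₀ = ⌊√456⌋ = 21.
With m₀=0, d₀=1 and mₖ₊₁ = dₖaₖ − mₖ, dₖ₊₁ = (n − mₖ₊₁²)/dₖ, aₖ₊₁ = ⌊(a₀+mₖ₊₁)/dₖ₊₁⌋:
  k=1: m=21, d=15, a=2
  k=2: m=9, d=25, a=1
  k=3: m=16, d=8, a=4
  k=4: m=16, d=25, a=1
  k=5: m=9, d=15, a=2
  k=6: m=21, d=1, a=42
d=1 and a=2a₀=42 at k=6, so the next step gives (m, d) = (21, 15) again — its k=1 value — and the period has length 6.

[21; 2, 1, 4, 1, 2, 42]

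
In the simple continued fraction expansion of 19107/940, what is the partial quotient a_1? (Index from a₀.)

19107 = 20·940 + 307   →  a_0 = 20
940 = 3·307 + 19   →  a_1 = 3

3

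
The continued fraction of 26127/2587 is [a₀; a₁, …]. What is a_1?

26127 = 10·2587 + 257   →  a_0 = 10
2587 = 10·257 + 17   →  a_1 = 10

10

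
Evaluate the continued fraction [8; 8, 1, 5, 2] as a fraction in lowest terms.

Using pₖ = aₖpₖ₋₁ + pₖ₋₂ and qₖ = aₖqₖ₋₁ + qₖ₋₂:
  k=0: a=8, p=8, q=1
  k=1: a=8, p=65, q=8
  k=2: a=1, p=73, q=9
  k=3: a=5, p=430, q=53
  k=4: a=2, p=933, q=115

933/115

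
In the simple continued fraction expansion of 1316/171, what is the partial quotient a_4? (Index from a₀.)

2

1316 = 7·171 + 119   →  a_0 = 7
171 = 1·119 + 52   →  a_1 = 1
119 = 2·52 + 15   →  a_2 = 2
52 = 3·15 + 7   →  a_3 = 3
15 = 2·7 + 1   →  a_4 = 2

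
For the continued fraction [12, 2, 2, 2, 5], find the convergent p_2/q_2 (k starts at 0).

Using pₖ = aₖpₖ₋₁ + pₖ₋₂, qₖ = aₖqₖ₋₁ + qₖ₋₂ (with p₋₁=1, p₋₂=0, q₋₁=0, q₋₂=1):
  k=0: a=12, p=12, q=1
  k=1: a=2, p=25, q=2
  k=2: a=2, p=62, q=5

62/5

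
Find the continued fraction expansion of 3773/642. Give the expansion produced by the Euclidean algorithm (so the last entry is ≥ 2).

3773 = 5×642 + 563
642 = 1×563 + 79
563 = 7×79 + 10
79 = 7×10 + 9
10 = 1×9 + 1
9 = 9×1 + 0  (stop)
So 3773/642 = [5; 1, 7, 7, 1, 9].

[5; 1, 7, 7, 1, 9]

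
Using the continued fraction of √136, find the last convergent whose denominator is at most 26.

√136 = [11; 1, 1, 1, 22, …] (period length 4).
Convergents:
  p_0/q_0 = 11/1
  p_1/q_1 = 12/1
  p_2/q_2 = 23/2
  p_3/q_3 = 35/3
  p_4/q_4 = 793/68
q_3 = 3 ≤ 26 < 68 = q_4, so the answer is 35/3.

35/3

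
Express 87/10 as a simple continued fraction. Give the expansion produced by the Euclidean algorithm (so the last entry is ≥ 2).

87 = 8*10 + 7
10 = 1*7 + 3
7 = 2*3 + 1
3 = 3*1 + 0  (stop)
So 87/10 = [8; 1, 2, 3].

[8; 1, 2, 3]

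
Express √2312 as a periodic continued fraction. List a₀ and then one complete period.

a₀ = ⌊√2312⌋ = 48.
With m₀=0, d₀=1 and mₖ₊₁ = dₖaₖ − mₖ, dₖ₊₁ = (n − mₖ₊₁²)/dₖ, aₖ₊₁ = ⌊(a₀+mₖ₊₁)/dₖ₊₁⌋:
  k=1: m=48, d=8, a=12
  k=2: m=48, d=1, a=96
d=1 and a=2a₀=96 at k=2, so the next step gives (m, d) = (48, 8) again — its k=1 value — and the period has length 2.

[48; 12, 96]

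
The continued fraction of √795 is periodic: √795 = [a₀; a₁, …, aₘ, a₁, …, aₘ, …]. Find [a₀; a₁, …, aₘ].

[28; 5, 9, 5, 56]

a₀ = ⌊√795⌋ = 28.
With m₀=0, d₀=1 and mₖ₊₁ = dₖaₖ − mₖ, dₖ₊₁ = (n − mₖ₊₁²)/dₖ, aₖ₊₁ = ⌊(a₀+mₖ₊₁)/dₖ₊₁⌋:
  k=1: m=28, d=11, a=5
  k=2: m=27, d=6, a=9
  k=3: m=27, d=11, a=5
  k=4: m=28, d=1, a=56
d=1 and a=2a₀=56 at k=4, so the next step gives (m, d) = (28, 11) again — its k=1 value — and the period has length 4.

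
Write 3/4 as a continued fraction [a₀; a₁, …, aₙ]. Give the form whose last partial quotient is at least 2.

[0; 1, 3]

3 = 0·4 + 3
4 = 1·3 + 1
3 = 3·1 + 0  (stop)
So 3/4 = [0; 1, 3].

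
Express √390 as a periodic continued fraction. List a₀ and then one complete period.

[19; 1, 2, 1, 38]

a₀ = ⌊√390⌋ = 19.
With m₀=0, d₀=1 and mₖ₊₁ = dₖaₖ − mₖ, dₖ₊₁ = (n − mₖ₊₁²)/dₖ, aₖ₊₁ = ⌊(a₀+mₖ₊₁)/dₖ₊₁⌋:
  k=1: m=19, d=29, a=1
  k=2: m=10, d=10, a=2
  k=3: m=10, d=29, a=1
  k=4: m=19, d=1, a=38
d=1 and a=2a₀=38 at k=4, so the next step gives (m, d) = (19, 29) again — its k=1 value — and the period has length 4.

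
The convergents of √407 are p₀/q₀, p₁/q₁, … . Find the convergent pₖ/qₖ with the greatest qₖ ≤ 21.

√407 = [20; 5, 1, 2, 1, 5, 40, …] (period length 6).
Convergents:
  p_0/q_0 = 20/1
  p_1/q_1 = 101/5
  p_2/q_2 = 121/6
  p_3/q_3 = 343/17
  p_4/q_4 = 464/23
q_3 = 17 ≤ 21 < 23 = q_4, so the answer is 343/17.

343/17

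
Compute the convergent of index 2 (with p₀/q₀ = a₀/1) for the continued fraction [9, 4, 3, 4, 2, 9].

Using pₖ = aₖpₖ₋₁ + pₖ₋₂, qₖ = aₖqₖ₋₁ + qₖ₋₂ (with p₋₁=1, p₋₂=0, q₋₁=0, q₋₂=1):
  k=0: a=9, p=9, q=1
  k=1: a=4, p=37, q=4
  k=2: a=3, p=120, q=13

120/13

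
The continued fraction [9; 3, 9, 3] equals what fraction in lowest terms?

811/87

Fold from the inside: start with 3/1.
  9 + 1/3 = 28/3
  3 + 3/28 = 87/28
  9 + 28/87 = 811/87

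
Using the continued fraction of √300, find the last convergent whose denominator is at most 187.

√300 = [17; 3, 8, 3, 34, …] (period length 4).
Convergents:
  p_0/q_0 = 17/1
  p_1/q_1 = 52/3
  p_2/q_2 = 433/25
  p_3/q_3 = 1351/78
  p_4/q_4 = 46367/2677
q_3 = 78 ≤ 187 < 2677 = q_4, so the answer is 1351/78.

1351/78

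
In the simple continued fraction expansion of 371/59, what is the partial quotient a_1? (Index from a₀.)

371 = 6·59 + 17   →  a_0 = 6
59 = 3·17 + 8   →  a_1 = 3

3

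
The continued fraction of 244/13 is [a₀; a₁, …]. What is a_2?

244 = 18·13 + 10   →  a_0 = 18
13 = 1·10 + 3   →  a_1 = 1
10 = 3·3 + 1   →  a_2 = 3

3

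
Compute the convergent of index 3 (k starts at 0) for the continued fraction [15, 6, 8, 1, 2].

834/55

Using pₖ = aₖpₖ₋₁ + pₖ₋₂, qₖ = aₖqₖ₋₁ + qₖ₋₂ (with p₋₁=1, p₋₂=0, q₋₁=0, q₋₂=1):
  k=0: a=15, p=15, q=1
  k=1: a=6, p=91, q=6
  k=2: a=8, p=743, q=49
  k=3: a=1, p=834, q=55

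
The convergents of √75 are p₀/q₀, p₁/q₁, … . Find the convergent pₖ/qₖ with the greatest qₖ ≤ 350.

1351/156

√75 = [8; 1, 1, 1, 16, …] (period length 4).
Convergents:
  p_0/q_0 = 8/1
  p_1/q_1 = 9/1
  p_2/q_2 = 17/2
  p_3/q_3 = 26/3
  p_4/q_4 = 433/50
  p_5/q_5 = 459/53
  p_6/q_6 = 892/103
  p_7/q_7 = 1351/156
  p_8/q_8 = 22508/2599
q_7 = 156 ≤ 350 < 2599 = q_8, so the answer is 1351/156.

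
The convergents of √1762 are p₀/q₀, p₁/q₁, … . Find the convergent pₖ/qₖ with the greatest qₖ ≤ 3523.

√1762 = [41; 1, 40, 1, 82, …] (period length 4).
Convergents:
  p_0/q_0 = 41/1
  p_1/q_1 = 42/1
  p_2/q_2 = 1721/41
  p_3/q_3 = 1763/42
  p_4/q_4 = 146287/3485
  p_5/q_5 = 148050/3527
q_4 = 3485 ≤ 3523 < 3527 = q_5, so the answer is 146287/3485.

146287/3485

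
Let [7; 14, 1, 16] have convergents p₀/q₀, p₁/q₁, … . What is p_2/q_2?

Using pₖ = aₖpₖ₋₁ + pₖ₋₂, qₖ = aₖqₖ₋₁ + qₖ₋₂ (with p₋₁=1, p₋₂=0, q₋₁=0, q₋₂=1):
  k=0: a=7, p=7, q=1
  k=1: a=14, p=99, q=14
  k=2: a=1, p=106, q=15

106/15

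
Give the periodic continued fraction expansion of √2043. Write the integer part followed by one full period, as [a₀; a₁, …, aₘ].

a₀ = ⌊√2043⌋ = 45.
With m₀=0, d₀=1 and mₖ₊₁ = dₖaₖ − mₖ, dₖ₊₁ = (n − mₖ₊₁²)/dₖ, aₖ₊₁ = ⌊(a₀+mₖ₊₁)/dₖ₊₁⌋:
  k=1: m=45, d=18, a=5
  k=2: m=45, d=1, a=90
d=1 and a=2a₀=90 at k=2, so the next step gives (m, d) = (45, 18) again — its k=1 value — and the period has length 2.

[45; 5, 90]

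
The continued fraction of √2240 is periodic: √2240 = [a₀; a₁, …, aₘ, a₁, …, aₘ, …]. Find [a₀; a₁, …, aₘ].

[47; 3, 23, 3, 94]

a₀ = ⌊√2240⌋ = 47.
With m₀=0, d₀=1 and mₖ₊₁ = dₖaₖ − mₖ, dₖ₊₁ = (n − mₖ₊₁²)/dₖ, aₖ₊₁ = ⌊(a₀+mₖ₊₁)/dₖ₊₁⌋:
  k=1: m=47, d=31, a=3
  k=2: m=46, d=4, a=23
  k=3: m=46, d=31, a=3
  k=4: m=47, d=1, a=94
d=1 and a=2a₀=94 at k=4, so the next step gives (m, d) = (47, 31) again — its k=1 value — and the period has length 4.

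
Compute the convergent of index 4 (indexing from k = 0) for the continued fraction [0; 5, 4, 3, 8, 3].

Using pₖ = aₖpₖ₋₁ + pₖ₋₂, qₖ = aₖqₖ₋₁ + qₖ₋₂ (with p₋₁=1, p₋₂=0, q₋₁=0, q₋₂=1):
  k=0: a=0, p=0, q=1
  k=1: a=5, p=1, q=5
  k=2: a=4, p=4, q=21
  k=3: a=3, p=13, q=68
  k=4: a=8, p=108, q=565

108/565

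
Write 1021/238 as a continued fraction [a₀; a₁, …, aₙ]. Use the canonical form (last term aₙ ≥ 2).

1021 = 4·238 + 69
238 = 3·69 + 31
69 = 2·31 + 7
31 = 4·7 + 3
7 = 2·3 + 1
3 = 3·1 + 0  (stop)
So 1021/238 = [4; 3, 2, 4, 2, 3].

[4; 3, 2, 4, 2, 3]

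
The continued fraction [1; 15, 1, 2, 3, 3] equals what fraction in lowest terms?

551/518

Fold from the inside: start with 3/1.
  3 + 1/3 = 10/3
  2 + 3/10 = 23/10
  1 + 10/23 = 33/23
  15 + 23/33 = 518/33
  1 + 33/518 = 551/518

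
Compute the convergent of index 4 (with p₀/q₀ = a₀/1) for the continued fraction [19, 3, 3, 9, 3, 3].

5578/289

Using pₖ = aₖpₖ₋₁ + pₖ₋₂, qₖ = aₖqₖ₋₁ + qₖ₋₂ (with p₋₁=1, p₋₂=0, q₋₁=0, q₋₂=1):
  k=0: a=19, p=19, q=1
  k=1: a=3, p=58, q=3
  k=2: a=3, p=193, q=10
  k=3: a=9, p=1795, q=93
  k=4: a=3, p=5578, q=289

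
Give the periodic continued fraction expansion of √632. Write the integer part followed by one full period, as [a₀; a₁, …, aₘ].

a₀ = ⌊√632⌋ = 25.
With m₀=0, d₀=1 and mₖ₊₁ = dₖaₖ − mₖ, dₖ₊₁ = (n − mₖ₊₁²)/dₖ, aₖ₊₁ = ⌊(a₀+mₖ₊₁)/dₖ₊₁⌋:
  k=1: m=25, d=7, a=7
  k=2: m=24, d=8, a=6
  k=3: m=24, d=7, a=7
  k=4: m=25, d=1, a=50
d=1 and a=2a₀=50 at k=4, so the next step gives (m, d) = (25, 7) again — its k=1 value — and the period has length 4.

[25; 7, 6, 7, 50]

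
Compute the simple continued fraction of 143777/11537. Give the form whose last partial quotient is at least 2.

143777 = 12*11537 + 5333
11537 = 2*5333 + 871
5333 = 6*871 + 107
871 = 8*107 + 15
107 = 7*15 + 2
15 = 7*2 + 1
2 = 2*1 + 0  (stop)
So 143777/11537 = [12; 2, 6, 8, 7, 7, 2].

[12; 2, 6, 8, 7, 7, 2]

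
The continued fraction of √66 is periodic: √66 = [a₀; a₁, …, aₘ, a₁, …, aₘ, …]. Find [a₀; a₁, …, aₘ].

a₀ = ⌊√66⌋ = 8.

[8; 8, 16]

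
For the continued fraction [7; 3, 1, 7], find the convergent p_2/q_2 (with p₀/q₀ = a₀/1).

29/4

Using pₖ = aₖpₖ₋₁ + pₖ₋₂, qₖ = aₖqₖ₋₁ + qₖ₋₂ (with p₋₁=1, p₋₂=0, q₋₁=0, q₋₂=1):
  k=0: a=7, p=7, q=1
  k=1: a=3, p=22, q=3
  k=2: a=1, p=29, q=4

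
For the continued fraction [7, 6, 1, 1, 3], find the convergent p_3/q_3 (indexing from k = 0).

93/13

Using pₖ = aₖpₖ₋₁ + pₖ₋₂, qₖ = aₖqₖ₋₁ + qₖ₋₂ (with p₋₁=1, p₋₂=0, q₋₁=0, q₋₂=1):
  k=0: a=7, p=7, q=1
  k=1: a=6, p=43, q=6
  k=2: a=1, p=50, q=7
  k=3: a=1, p=93, q=13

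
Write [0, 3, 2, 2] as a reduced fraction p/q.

Fold from the inside: start with 2/1.
  2 + 1/2 = 5/2
  3 + 2/5 = 17/5
  0 + 5/17 = 5/17

5/17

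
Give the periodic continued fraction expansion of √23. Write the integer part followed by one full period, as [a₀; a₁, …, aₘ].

[4; 1, 3, 1, 8]

a₀ = ⌊√23⌋ = 4.
With m₀=0, d₀=1 and mₖ₊₁ = dₖaₖ − mₖ, dₖ₊₁ = (n − mₖ₊₁²)/dₖ, aₖ₊₁ = ⌊(a₀+mₖ₊₁)/dₖ₊₁⌋:
  k=1: m=4, d=7, a=1
  k=2: m=3, d=2, a=3
  k=3: m=3, d=7, a=1
  k=4: m=4, d=1, a=8
d=1 and a=2a₀=8 at k=4, so the next step gives (m, d) = (4, 7) again — its k=1 value — and the period has length 4.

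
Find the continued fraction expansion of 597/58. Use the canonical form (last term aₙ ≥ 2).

[10; 3, 2, 2, 3]

597 = 10·58 + 17
58 = 3·17 + 7
17 = 2·7 + 3
7 = 2·3 + 1
3 = 3·1 + 0  (stop)
So 597/58 = [10; 3, 2, 2, 3].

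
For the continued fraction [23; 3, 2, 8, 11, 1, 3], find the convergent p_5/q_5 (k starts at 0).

16651/715

Using pₖ = aₖpₖ₋₁ + pₖ₋₂, qₖ = aₖqₖ₋₁ + qₖ₋₂ (with p₋₁=1, p₋₂=0, q₋₁=0, q₋₂=1):
  k=0: a=23, p=23, q=1
  k=1: a=3, p=70, q=3
  k=2: a=2, p=163, q=7
  k=3: a=8, p=1374, q=59
  k=4: a=11, p=15277, q=656
  k=5: a=1, p=16651, q=715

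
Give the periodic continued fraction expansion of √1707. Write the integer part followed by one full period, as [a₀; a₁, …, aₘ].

a₀ = ⌊√1707⌋ = 41.
With m₀=0, d₀=1 and mₖ₊₁ = dₖaₖ − mₖ, dₖ₊₁ = (n − mₖ₊₁²)/dₖ, aₖ₊₁ = ⌊(a₀+mₖ₊₁)/dₖ₊₁⌋:
  k=1: m=41, d=26, a=3
  k=2: m=37, d=13, a=6
  k=3: m=41, d=2, a=41
  k=4: m=41, d=13, a=6
  k=5: m=37, d=26, a=3
  k=6: m=41, d=1, a=82
d=1 and a=2a₀=82 at k=6, so the next step gives (m, d) = (41, 26) again — its k=1 value — and the period has length 6.

[41; 3, 6, 41, 6, 3, 82]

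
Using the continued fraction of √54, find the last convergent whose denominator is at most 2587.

√54 = [7; 2, 1, 6, 1, 2, 14, …] (period length 6).
Convergents:
  p_0/q_0 = 7/1
  p_1/q_1 = 15/2
  p_2/q_2 = 22/3
  p_3/q_3 = 147/20
  p_4/q_4 = 169/23
  p_5/q_5 = 485/66
  p_6/q_6 = 6959/947
  p_7/q_7 = 14403/1960
  p_8/q_8 = 21362/2907
q_7 = 1960 ≤ 2587 < 2907 = q_8, so the answer is 14403/1960.

14403/1960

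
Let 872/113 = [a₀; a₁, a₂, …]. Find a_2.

872 = 7·113 + 81   →  a_0 = 7
113 = 1·81 + 32   →  a_1 = 1
81 = 2·32 + 17   →  a_2 = 2

2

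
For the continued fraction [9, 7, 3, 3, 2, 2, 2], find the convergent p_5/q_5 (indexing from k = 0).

Using pₖ = aₖpₖ₋₁ + pₖ₋₂, qₖ = aₖqₖ₋₁ + qₖ₋₂ (with p₋₁=1, p₋₂=0, q₋₁=0, q₋₂=1):
  k=0: a=9, p=9, q=1
  k=1: a=7, p=64, q=7
  k=2: a=3, p=201, q=22
  k=3: a=3, p=667, q=73
  k=4: a=2, p=1535, q=168
  k=5: a=2, p=3737, q=409

3737/409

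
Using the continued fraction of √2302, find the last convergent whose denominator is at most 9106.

√2302 = [47; 1, 46, 1, 94, …] (period length 4).
Convergents:
  p_0/q_0 = 47/1
  p_1/q_1 = 48/1
  p_2/q_2 = 2255/47
  p_3/q_3 = 2303/48
  p_4/q_4 = 218737/4559
  p_5/q_5 = 221040/4607
  p_6/q_6 = 10386577/216481
q_5 = 4607 ≤ 9106 < 216481 = q_6, so the answer is 221040/4607.

221040/4607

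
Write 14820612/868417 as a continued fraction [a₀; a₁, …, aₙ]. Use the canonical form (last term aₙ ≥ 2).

14820612 = 17×868417 + 57523
868417 = 15×57523 + 5572
57523 = 10×5572 + 1803
5572 = 3×1803 + 163
1803 = 11×163 + 10
163 = 16×10 + 3
10 = 3×3 + 1
3 = 3×1 + 0  (stop)
So 14820612/868417 = [17; 15, 10, 3, 11, 16, 3, 3].

[17; 15, 10, 3, 11, 16, 3, 3]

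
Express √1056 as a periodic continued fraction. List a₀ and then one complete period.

[32; 2, 64]

a₀ = ⌊√1056⌋ = 32.
With m₀=0, d₀=1 and mₖ₊₁ = dₖaₖ − mₖ, dₖ₊₁ = (n − mₖ₊₁²)/dₖ, aₖ₊₁ = ⌊(a₀+mₖ₊₁)/dₖ₊₁⌋:
  k=1: m=32, d=32, a=2
  k=2: m=32, d=1, a=64
d=1 and a=2a₀=64 at k=2, so the next step gives (m, d) = (32, 32) again — its k=1 value — and the period has length 2.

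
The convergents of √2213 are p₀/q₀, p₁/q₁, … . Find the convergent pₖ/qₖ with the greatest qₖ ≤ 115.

2211/47

√2213 = [47; 23, 1, 1, 23, 94, …] (period length 5).
Convergents:
  p_0/q_0 = 47/1
  p_1/q_1 = 1082/23
  p_2/q_2 = 1129/24
  p_3/q_3 = 2211/47
  p_4/q_4 = 51982/1105
q_3 = 47 ≤ 115 < 1105 = q_4, so the answer is 2211/47.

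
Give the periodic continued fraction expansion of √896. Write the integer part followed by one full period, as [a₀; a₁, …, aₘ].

[29; 1, 13, 1, 58]

a₀ = ⌊√896⌋ = 29.
With m₀=0, d₀=1 and mₖ₊₁ = dₖaₖ − mₖ, dₖ₊₁ = (n − mₖ₊₁²)/dₖ, aₖ₊₁ = ⌊(a₀+mₖ₊₁)/dₖ₊₁⌋:
  k=1: m=29, d=55, a=1
  k=2: m=26, d=4, a=13
  k=3: m=26, d=55, a=1
  k=4: m=29, d=1, a=58
d=1 and a=2a₀=58 at k=4, so the next step gives (m, d) = (29, 55) again — its k=1 value — and the period has length 4.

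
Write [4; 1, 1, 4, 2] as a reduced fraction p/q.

91/20

Fold from the inside: start with 2/1.
  4 + 1/2 = 9/2
  1 + 2/9 = 11/9
  1 + 9/11 = 20/11
  4 + 11/20 = 91/20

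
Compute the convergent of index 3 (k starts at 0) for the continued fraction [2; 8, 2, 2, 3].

Using pₖ = aₖpₖ₋₁ + pₖ₋₂, qₖ = aₖqₖ₋₁ + qₖ₋₂ (with p₋₁=1, p₋₂=0, q₋₁=0, q₋₂=1):
  k=0: a=2, p=2, q=1
  k=1: a=8, p=17, q=8
  k=2: a=2, p=36, q=17
  k=3: a=2, p=89, q=42

89/42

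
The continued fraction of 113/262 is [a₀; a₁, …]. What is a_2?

113 = 0·262 + 113   →  a_0 = 0
262 = 2·113 + 36   →  a_1 = 2
113 = 3·36 + 5   →  a_2 = 3

3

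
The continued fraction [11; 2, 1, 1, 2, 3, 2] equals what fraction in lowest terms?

1150/101

Using pₖ = aₖpₖ₋₁ + pₖ₋₂ and qₖ = aₖqₖ₋₁ + qₖ₋₂:
  k=0: a=11, p=11, q=1
  k=1: a=2, p=23, q=2
  k=2: a=1, p=34, q=3
  k=3: a=1, p=57, q=5
  k=4: a=2, p=148, q=13
  k=5: a=3, p=501, q=44
  k=6: a=2, p=1150, q=101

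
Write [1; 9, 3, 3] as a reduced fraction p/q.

103/93

Using pₖ = aₖpₖ₋₁ + pₖ₋₂ and qₖ = aₖqₖ₋₁ + qₖ₋₂:
  k=0: a=1, p=1, q=1
  k=1: a=9, p=10, q=9
  k=2: a=3, p=31, q=28
  k=3: a=3, p=103, q=93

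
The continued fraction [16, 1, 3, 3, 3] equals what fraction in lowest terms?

Using pₖ = aₖpₖ₋₁ + pₖ₋₂ and qₖ = aₖqₖ₋₁ + qₖ₋₂:
  k=0: a=16, p=16, q=1
  k=1: a=1, p=17, q=1
  k=2: a=3, p=67, q=4
  k=3: a=3, p=218, q=13
  k=4: a=3, p=721, q=43

721/43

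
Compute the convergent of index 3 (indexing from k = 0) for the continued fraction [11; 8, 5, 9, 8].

Using pₖ = aₖpₖ₋₁ + pₖ₋₂, qₖ = aₖqₖ₋₁ + qₖ₋₂ (with p₋₁=1, p₋₂=0, q₋₁=0, q₋₂=1):
  k=0: a=11, p=11, q=1
  k=1: a=8, p=89, q=8
  k=2: a=5, p=456, q=41
  k=3: a=9, p=4193, q=377

4193/377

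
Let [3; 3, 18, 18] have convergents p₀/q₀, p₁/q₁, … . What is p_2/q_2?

183/55

Using pₖ = aₖpₖ₋₁ + pₖ₋₂, qₖ = aₖqₖ₋₁ + qₖ₋₂ (with p₋₁=1, p₋₂=0, q₋₁=0, q₋₂=1):
  k=0: a=3, p=3, q=1
  k=1: a=3, p=10, q=3
  k=2: a=18, p=183, q=55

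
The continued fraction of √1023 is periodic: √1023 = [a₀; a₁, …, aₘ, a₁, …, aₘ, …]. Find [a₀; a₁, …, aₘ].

a₀ = ⌊√1023⌋ = 31.
With m₀=0, d₀=1 and mₖ₊₁ = dₖaₖ − mₖ, dₖ₊₁ = (n − mₖ₊₁²)/dₖ, aₖ₊₁ = ⌊(a₀+mₖ₊₁)/dₖ₊₁⌋:
  k=1: m=31, d=62, a=1
  k=2: m=31, d=1, a=62
d=1 and a=2a₀=62 at k=2, so the next step gives (m, d) = (31, 62) again — its k=1 value — and the period has length 2.

[31; 1, 62]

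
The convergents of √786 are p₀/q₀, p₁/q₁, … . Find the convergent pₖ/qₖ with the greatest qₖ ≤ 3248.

√786 = [28; 28, 56, …] (period length 2).
Convergents:
  p_0/q_0 = 28/1
  p_1/q_1 = 785/28
  p_2/q_2 = 43988/1569
  p_3/q_3 = 1232449/43960
q_2 = 1569 ≤ 3248 < 43960 = q_3, so the answer is 43988/1569.

43988/1569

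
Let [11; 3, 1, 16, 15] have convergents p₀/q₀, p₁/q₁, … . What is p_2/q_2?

Using pₖ = aₖpₖ₋₁ + pₖ₋₂, qₖ = aₖqₖ₋₁ + qₖ₋₂ (with p₋₁=1, p₋₂=0, q₋₁=0, q₋₂=1):
  k=0: a=11, p=11, q=1
  k=1: a=3, p=34, q=3
  k=2: a=1, p=45, q=4

45/4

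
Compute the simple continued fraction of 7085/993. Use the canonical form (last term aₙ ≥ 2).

[7; 7, 2, 2, 3, 2, 3]

7085 = 7·993 + 134
993 = 7·134 + 55
134 = 2·55 + 24
55 = 2·24 + 7
24 = 3·7 + 3
7 = 2·3 + 1
3 = 3·1 + 0  (stop)
So 7085/993 = [7; 7, 2, 2, 3, 2, 3].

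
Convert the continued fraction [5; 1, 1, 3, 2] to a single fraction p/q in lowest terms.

Using pₖ = aₖpₖ₋₁ + pₖ₋₂ and qₖ = aₖqₖ₋₁ + qₖ₋₂:
  k=0: a=5, p=5, q=1
  k=1: a=1, p=6, q=1
  k=2: a=1, p=11, q=2
  k=3: a=3, p=39, q=7
  k=4: a=2, p=89, q=16

89/16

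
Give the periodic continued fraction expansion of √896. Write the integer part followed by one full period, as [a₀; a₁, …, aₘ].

[29; 1, 13, 1, 58]

a₀ = ⌊√896⌋ = 29.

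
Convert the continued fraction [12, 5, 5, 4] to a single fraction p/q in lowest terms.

Fold from the inside: start with 4/1.
  5 + 1/4 = 21/4
  5 + 4/21 = 109/21
  12 + 21/109 = 1329/109

1329/109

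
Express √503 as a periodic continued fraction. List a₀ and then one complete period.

[22; 2, 2, 1, 21, 1, 2, 2, 44]

a₀ = ⌊√503⌋ = 22.
With m₀=0, d₀=1 and mₖ₊₁ = dₖaₖ − mₖ, dₖ₊₁ = (n − mₖ₊₁²)/dₖ, aₖ₊₁ = ⌊(a₀+mₖ₊₁)/dₖ₊₁⌋:
  k=1: m=22, d=19, a=2
  k=2: m=16, d=13, a=2
  k=3: m=10, d=31, a=1
  k=4: m=21, d=2, a=21
  k=5: m=21, d=31, a=1
  k=6: m=10, d=13, a=2
  k=7: m=16, d=19, a=2
  k=8: m=22, d=1, a=44
d=1 and a=2a₀=44 at k=8, so the next step gives (m, d) = (22, 19) again — its k=1 value — and the period has length 8.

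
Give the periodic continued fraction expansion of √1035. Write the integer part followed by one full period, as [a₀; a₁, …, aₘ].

a₀ = ⌊√1035⌋ = 32.
With m₀=0, d₀=1 and mₖ₊₁ = dₖaₖ − mₖ, dₖ₊₁ = (n − mₖ₊₁²)/dₖ, aₖ₊₁ = ⌊(a₀+mₖ₊₁)/dₖ₊₁⌋:
  k=1: m=32, d=11, a=5
  k=2: m=23, d=46, a=1
  k=3: m=23, d=11, a=5
  k=4: m=32, d=1, a=64
d=1 and a=2a₀=64 at k=4, so the next step gives (m, d) = (32, 11) again — its k=1 value — and the period has length 4.

[32; 5, 1, 5, 64]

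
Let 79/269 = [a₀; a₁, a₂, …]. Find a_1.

3

79 = 0·269 + 79   →  a_0 = 0
269 = 3·79 + 32   →  a_1 = 3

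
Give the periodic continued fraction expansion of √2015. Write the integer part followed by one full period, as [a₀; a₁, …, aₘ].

[44; 1, 7, 1, 88]

a₀ = ⌊√2015⌋ = 44.
With m₀=0, d₀=1 and mₖ₊₁ = dₖaₖ − mₖ, dₖ₊₁ = (n − mₖ₊₁²)/dₖ, aₖ₊₁ = ⌊(a₀+mₖ₊₁)/dₖ₊₁⌋:
  k=1: m=44, d=79, a=1
  k=2: m=35, d=10, a=7
  k=3: m=35, d=79, a=1
  k=4: m=44, d=1, a=88
d=1 and a=2a₀=88 at k=4, so the next step gives (m, d) = (44, 79) again — its k=1 value — and the period has length 4.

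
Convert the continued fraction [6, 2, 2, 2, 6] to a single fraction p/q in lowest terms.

494/77

Using pₖ = aₖpₖ₋₁ + pₖ₋₂ and qₖ = aₖqₖ₋₁ + qₖ₋₂:
  k=0: a=6, p=6, q=1
  k=1: a=2, p=13, q=2
  k=2: a=2, p=32, q=5
  k=3: a=2, p=77, q=12
  k=4: a=6, p=494, q=77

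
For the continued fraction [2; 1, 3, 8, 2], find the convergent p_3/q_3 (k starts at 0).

Using pₖ = aₖpₖ₋₁ + pₖ₋₂, qₖ = aₖqₖ₋₁ + qₖ₋₂ (with p₋₁=1, p₋₂=0, q₋₁=0, q₋₂=1):
  k=0: a=2, p=2, q=1
  k=1: a=1, p=3, q=1
  k=2: a=3, p=11, q=4
  k=3: a=8, p=91, q=33

91/33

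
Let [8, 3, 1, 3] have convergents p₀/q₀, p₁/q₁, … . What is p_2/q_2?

33/4

Using pₖ = aₖpₖ₋₁ + pₖ₋₂, qₖ = aₖqₖ₋₁ + qₖ₋₂ (with p₋₁=1, p₋₂=0, q₋₁=0, q₋₂=1):
  k=0: a=8, p=8, q=1
  k=1: a=3, p=25, q=3
  k=2: a=1, p=33, q=4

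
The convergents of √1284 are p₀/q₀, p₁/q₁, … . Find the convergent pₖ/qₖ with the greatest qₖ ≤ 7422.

92449/2580

√1284 = [35; 1, 4, 1, 70, …] (period length 4).
Convergents:
  p_0/q_0 = 35/1
  p_1/q_1 = 36/1
  p_2/q_2 = 179/5
  p_3/q_3 = 215/6
  p_4/q_4 = 15229/425
  p_5/q_5 = 15444/431
  p_6/q_6 = 77005/2149
  p_7/q_7 = 92449/2580
  p_8/q_8 = 6548435/182749
q_7 = 2580 ≤ 7422 < 182749 = q_8, so the answer is 92449/2580.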